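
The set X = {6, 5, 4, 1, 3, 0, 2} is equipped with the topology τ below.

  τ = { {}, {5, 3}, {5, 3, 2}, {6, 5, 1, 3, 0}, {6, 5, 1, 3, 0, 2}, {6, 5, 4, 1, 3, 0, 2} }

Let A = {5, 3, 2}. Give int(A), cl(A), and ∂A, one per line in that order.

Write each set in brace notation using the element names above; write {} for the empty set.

int(A) = {5, 3, 2}
cl(A)  = {6, 5, 4, 1, 3, 0, 2}
∂A     = {6, 4, 1, 0}

U open, U⊆A: {}, {5, 3}, {5, 3, 2}. int(A) = ⋃ = {5, 3, 2}
X∖A={6, 4, 1, 0}, int(X∖A)={}, hence cl(A)={6, 5, 4, 1, 3, 0, 2}
∂A: remove int from cl → {6, 4, 1, 0}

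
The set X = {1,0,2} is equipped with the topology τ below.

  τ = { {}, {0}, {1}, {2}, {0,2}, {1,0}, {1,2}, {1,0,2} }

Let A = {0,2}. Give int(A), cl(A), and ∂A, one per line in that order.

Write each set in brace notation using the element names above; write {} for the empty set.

int(A) = {0,2}
cl(A)  = {0,2}
∂A     = {}

opens ⊆ A: {}, {0}, {2}, {0,2}; union → int = {0,2}
complement {1}; its interior {1}; cl(A) = X∖{1} = {0,2}
boundary = {0,2} ∖ {0,2} = {}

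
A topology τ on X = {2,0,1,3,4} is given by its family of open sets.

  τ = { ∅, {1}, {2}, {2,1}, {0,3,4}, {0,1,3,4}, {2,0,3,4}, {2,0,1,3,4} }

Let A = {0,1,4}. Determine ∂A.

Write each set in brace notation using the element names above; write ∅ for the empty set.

{0,3,4}

interior: largest open inside A is {1} (from ∅, {1})
cl via duality: int({2,3}) = {2}, so X∖{2} = {0,1,3,4}
cl∖int = {0,3,4}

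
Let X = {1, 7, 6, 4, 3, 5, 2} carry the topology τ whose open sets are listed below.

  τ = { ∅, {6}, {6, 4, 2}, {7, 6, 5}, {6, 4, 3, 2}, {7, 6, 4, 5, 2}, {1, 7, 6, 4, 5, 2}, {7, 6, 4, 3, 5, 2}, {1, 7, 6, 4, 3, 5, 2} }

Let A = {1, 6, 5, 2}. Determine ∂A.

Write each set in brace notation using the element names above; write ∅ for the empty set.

{1, 7, 4, 3, 5, 2}

U open, U⊆A: ∅, {6}. int(A) = ⋃ = {6}
X∖A={7, 4, 3}, int(X∖A)=∅, hence cl(A)={1, 7, 6, 4, 3, 5, 2}
∂A: remove int from cl → {1, 7, 4, 3, 5, 2}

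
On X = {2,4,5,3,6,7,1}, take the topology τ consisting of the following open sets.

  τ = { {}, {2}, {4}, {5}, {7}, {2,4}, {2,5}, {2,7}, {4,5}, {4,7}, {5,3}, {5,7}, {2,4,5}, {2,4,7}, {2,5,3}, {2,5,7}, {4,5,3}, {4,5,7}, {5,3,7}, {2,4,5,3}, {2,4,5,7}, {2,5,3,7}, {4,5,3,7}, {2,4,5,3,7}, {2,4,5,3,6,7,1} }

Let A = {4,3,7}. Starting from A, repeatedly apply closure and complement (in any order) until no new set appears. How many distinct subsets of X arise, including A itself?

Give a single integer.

8

closure: X∖int(X∖A) = X∖{2,5} = {4,3,6,7,1}
Let k=closure and c=complement:
  1. A     = {4,3,7}
  2. kA    = {4,3,6,7,1}
  3. cA    = {2,5,6,1}
  4. ckA   = {2,5}
  5. kcA   = {2,5,3,6,1}
  6. ckcA  = {4,7}
  7. kckcA = {4,6,7,1}
  8. ckckcA = {2,5,3}
— saturated at 8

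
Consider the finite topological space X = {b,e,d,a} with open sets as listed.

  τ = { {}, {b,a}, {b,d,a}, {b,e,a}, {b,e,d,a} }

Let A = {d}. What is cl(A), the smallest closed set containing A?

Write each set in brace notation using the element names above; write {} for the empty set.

X∖A={b,e,a}, int(X∖A)={b,e,a}, hence cl(A)={d}

{d}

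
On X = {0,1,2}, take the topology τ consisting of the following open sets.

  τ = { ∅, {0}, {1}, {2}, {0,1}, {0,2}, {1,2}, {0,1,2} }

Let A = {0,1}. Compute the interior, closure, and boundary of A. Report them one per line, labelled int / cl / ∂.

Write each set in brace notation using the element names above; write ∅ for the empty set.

int(A) = {0,1}
cl(A)  = {0,1}
∂A     = ∅

open subsets of A: ∅, {0}, {1}, {0,1}; so int(A) = {0,1}
closure: X∖int(X∖A) = X∖{2} = {0,1}
∂A = {0,1} minus {0,1} = ∅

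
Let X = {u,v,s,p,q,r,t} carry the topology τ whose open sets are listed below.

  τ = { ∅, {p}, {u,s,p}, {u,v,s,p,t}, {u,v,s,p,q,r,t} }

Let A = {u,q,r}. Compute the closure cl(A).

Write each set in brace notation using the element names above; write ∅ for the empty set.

X∖A={v,s,p,t}, int(X∖A)={p}, hence cl(A)={u,v,s,q,r,t}

{u,v,s,q,r,t}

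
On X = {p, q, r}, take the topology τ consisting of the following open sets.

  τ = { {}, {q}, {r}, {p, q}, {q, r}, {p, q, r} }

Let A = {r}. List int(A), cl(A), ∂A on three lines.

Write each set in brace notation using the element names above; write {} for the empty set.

U open, U⊆A: {}, {r}. int(A) = ⋃ = {r}
X∖A={p, q}, int(X∖A)={p, q}, hence cl(A)={r}
∂A: remove int from cl → {}

int(A) = {r}
cl(A)  = {r}
∂A     = {}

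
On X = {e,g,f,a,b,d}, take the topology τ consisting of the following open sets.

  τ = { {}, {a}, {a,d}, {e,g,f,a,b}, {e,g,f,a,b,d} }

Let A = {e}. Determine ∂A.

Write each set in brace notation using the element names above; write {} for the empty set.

U open, U⊆A: {}. int(A) = ⋃ = {}
X∖A={g,f,a,b,d}, int(X∖A)={a,d}, hence cl(A)={e,g,f,b}
∂A: remove int from cl → {e,g,f,b}

{e,g,f,b}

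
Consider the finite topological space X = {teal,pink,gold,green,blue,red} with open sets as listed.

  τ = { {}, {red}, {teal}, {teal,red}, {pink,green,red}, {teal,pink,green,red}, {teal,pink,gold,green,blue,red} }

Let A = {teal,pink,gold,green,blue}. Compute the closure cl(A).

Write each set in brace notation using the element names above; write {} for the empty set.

{teal,pink,gold,green,blue}

complement {red}; its interior {red}; cl(A) = X∖{red} = {teal,pink,gold,green,blue}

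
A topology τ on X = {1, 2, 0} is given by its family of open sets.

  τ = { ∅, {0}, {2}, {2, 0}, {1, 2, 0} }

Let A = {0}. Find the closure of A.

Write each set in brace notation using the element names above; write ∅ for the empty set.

{1, 0}

closure: X∖int(X∖A) = X∖{2} = {1, 0}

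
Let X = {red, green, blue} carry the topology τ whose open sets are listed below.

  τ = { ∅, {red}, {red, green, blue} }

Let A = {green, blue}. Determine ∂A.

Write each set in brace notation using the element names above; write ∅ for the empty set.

opens ⊆ A: ∅; union → int = ∅
complement {red}; its interior {red}; cl(A) = X∖{red} = {green, blue}
boundary = {green, blue} ∖ ∅ = {green, blue}

{green, blue}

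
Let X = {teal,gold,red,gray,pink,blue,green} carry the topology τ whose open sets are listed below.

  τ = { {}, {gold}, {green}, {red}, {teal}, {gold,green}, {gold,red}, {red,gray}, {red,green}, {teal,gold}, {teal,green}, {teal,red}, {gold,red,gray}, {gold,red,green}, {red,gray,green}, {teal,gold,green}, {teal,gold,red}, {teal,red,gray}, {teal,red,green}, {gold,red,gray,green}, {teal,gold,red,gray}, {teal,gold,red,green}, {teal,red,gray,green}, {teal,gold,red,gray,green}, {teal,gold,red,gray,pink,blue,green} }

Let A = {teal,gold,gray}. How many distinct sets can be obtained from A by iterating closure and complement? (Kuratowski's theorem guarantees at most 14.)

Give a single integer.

8

X∖A={red,pink,blue,green}, int(X∖A)={red,green}, hence cl(A)={teal,gold,gray,pink,blue}
Orbit (k=closure, c=complement):
  1. A     = {teal,gold,gray}
  2. kA    = {teal,gold,gray,pink,blue}
  3. cA    = {red,pink,blue,green}
  4. ckA   = {red,green}
  5. kcA   = {red,gray,pink,blue,green}
  6. ckcA  = {teal,gold}
  7. kckcA = {teal,gold,pink,blue}
  8. ckckcA = {red,gray,green}
(closed under both — stop)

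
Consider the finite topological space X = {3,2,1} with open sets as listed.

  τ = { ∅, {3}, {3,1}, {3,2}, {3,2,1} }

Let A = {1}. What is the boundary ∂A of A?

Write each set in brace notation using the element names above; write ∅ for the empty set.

open subsets of A: ∅; so int(A) = ∅
closure: X∖int(X∖A) = X∖{3,2} = {1}
∂A = {1} minus ∅ = {1}

{1}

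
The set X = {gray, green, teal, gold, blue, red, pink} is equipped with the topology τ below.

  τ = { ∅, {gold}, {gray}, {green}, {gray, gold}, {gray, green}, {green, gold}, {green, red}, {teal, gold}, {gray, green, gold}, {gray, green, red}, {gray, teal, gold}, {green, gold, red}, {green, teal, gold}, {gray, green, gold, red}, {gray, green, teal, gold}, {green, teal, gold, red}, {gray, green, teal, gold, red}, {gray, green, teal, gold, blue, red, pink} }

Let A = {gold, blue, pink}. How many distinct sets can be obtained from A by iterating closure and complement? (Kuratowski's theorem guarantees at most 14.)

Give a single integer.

8

X∖A={gray, green, teal, red}, int(X∖A)={gray, green, red}, hence cl(A)={teal, gold, blue, pink}
Orbit (k=closure, c=complement):
  1. A     = {gold, blue, pink}
  2. kA    = {teal, gold, blue, pink}
  3. cA    = {gray, green, teal, red}
  4. ckA   = {gray, green, red}
  5. kcA   = {gray, green, teal, blue, red, pink}
  6. kckA  = {gray, green, blue, red, pink}
  7. ckcA  = {gold}
  8. ckckA = {teal, gold}
(closed under both — stop)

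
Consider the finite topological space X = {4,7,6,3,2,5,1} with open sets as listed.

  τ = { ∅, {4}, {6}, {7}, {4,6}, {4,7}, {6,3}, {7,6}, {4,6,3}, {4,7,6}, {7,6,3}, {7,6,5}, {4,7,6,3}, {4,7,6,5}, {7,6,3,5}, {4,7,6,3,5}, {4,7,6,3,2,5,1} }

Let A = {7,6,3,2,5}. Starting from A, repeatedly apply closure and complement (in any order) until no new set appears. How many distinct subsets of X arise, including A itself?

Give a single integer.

6

X∖A={4,1}, int(X∖A)={4}, hence cl(A)={7,6,3,2,5,1}
Orbit (k=closure, c=complement):
  1. A     = {7,6,3,2,5}
  2. kA    = {7,6,3,2,5,1}
  3. cA    = {4,1}
  4. ckA   = {4}
  5. kcA   = {4,2,1}
  6. ckcA  = {7,6,3,5}
(closed under both — stop)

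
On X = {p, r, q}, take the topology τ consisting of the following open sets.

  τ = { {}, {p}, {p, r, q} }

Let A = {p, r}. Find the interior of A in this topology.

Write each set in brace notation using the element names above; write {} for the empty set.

opens ⊆ A: {}, {p}; union → int = {p}

{p}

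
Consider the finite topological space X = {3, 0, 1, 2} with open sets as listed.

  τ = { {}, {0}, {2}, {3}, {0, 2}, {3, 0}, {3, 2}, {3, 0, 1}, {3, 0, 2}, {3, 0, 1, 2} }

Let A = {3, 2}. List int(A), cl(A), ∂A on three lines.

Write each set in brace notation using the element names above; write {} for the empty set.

interior: largest open inside A is {3, 2} (from {}, {2}, {3}, {3, 2})
cl via duality: int({0, 1}) = {0}, so X∖{0} = {3, 1, 2}
cl∖int = {1}

int(A) = {3, 2}
cl(A)  = {3, 1, 2}
∂A     = {1}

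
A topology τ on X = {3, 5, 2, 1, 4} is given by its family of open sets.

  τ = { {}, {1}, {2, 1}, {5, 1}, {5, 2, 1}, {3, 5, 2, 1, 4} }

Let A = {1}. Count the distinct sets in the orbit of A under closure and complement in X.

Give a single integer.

4

cl via duality: int({3, 5, 2, 4}) = {}, so X∖{} = {3, 5, 2, 1, 4}
Write k for closure, c for complement:
  1. A     = {1}
  2. kA    = {3, 5, 2, 1, 4}
  3. cA    = {3, 5, 2, 4}
  4. ckA   = {}
applying k or c yields no new set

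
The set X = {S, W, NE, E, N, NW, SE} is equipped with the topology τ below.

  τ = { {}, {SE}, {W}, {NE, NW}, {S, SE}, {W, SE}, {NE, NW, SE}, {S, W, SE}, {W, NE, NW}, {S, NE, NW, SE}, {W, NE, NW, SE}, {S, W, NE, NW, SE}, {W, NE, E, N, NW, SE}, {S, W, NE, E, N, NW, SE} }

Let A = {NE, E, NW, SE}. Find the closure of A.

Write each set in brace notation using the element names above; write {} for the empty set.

cl via duality: int({S, W, N}) = {W}, so X∖{W} = {S, NE, E, N, NW, SE}

{S, NE, E, N, NW, SE}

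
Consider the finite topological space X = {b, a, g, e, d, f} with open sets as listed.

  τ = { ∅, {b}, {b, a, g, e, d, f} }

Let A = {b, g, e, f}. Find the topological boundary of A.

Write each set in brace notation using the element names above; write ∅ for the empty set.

{a, g, e, d, f}

open subsets of A: ∅, {b}; so int(A) = {b}
closure: X∖int(X∖A) = X∖∅ = {b, a, g, e, d, f}
∂A = {b, a, g, e, d, f} minus {b} = {a, g, e, d, f}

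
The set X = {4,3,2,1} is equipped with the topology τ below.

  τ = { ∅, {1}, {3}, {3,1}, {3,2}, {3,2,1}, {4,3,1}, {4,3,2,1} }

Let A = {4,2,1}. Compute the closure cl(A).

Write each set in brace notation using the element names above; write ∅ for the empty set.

complement {3}; its interior {3}; cl(A) = X∖{3} = {4,2,1}

{4,2,1}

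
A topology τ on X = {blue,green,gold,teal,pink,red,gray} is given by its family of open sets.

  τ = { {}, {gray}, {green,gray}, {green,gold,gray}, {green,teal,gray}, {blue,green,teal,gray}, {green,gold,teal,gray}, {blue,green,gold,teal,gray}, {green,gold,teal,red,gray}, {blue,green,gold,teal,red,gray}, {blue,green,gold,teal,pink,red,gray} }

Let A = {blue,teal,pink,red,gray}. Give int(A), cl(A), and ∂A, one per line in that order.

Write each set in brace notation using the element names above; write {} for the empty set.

int(A) = {gray}
cl(A)  = {blue,green,gold,teal,pink,red,gray}
∂A     = {blue,green,gold,teal,pink,red}

open subsets of A: {}, {gray}; so int(A) = {gray}
closure: X∖int(X∖A) = X∖{} = {blue,green,gold,teal,pink,red,gray}
∂A = {blue,green,gold,teal,pink,red,gray} minus {gray} = {blue,green,gold,teal,pink,red}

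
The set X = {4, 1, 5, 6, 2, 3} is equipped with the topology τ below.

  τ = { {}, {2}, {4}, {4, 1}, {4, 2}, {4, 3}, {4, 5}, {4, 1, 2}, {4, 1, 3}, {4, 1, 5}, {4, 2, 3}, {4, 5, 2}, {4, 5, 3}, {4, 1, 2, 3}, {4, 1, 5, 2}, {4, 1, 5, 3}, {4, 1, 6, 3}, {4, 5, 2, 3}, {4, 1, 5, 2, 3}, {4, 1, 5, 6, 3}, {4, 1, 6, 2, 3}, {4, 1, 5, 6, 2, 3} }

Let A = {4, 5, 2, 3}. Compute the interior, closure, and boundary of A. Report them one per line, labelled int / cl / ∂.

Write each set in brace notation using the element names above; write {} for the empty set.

interior: largest open inside A is {4, 5, 2, 3} (from {}, {4}, {2}, {4, 3}, {4, 2}, {4, 5}, {4, 5, 3}, {4, 2, 3}, {4, 5, 2}, {4, 5, 2, 3})
cl via duality: int({1, 6}) = {}, so X∖{} = {4, 1, 5, 6, 2, 3}
cl∖int = {1, 6}

int(A) = {4, 5, 2, 3}
cl(A)  = {4, 1, 5, 6, 2, 3}
∂A     = {1, 6}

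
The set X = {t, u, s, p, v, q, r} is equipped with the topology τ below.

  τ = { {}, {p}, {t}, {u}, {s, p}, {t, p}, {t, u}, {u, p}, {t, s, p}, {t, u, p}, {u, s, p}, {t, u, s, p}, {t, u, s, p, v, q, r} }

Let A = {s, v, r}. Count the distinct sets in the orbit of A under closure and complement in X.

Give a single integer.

6

X∖A={t, u, p, q}, int(X∖A)={t, u, p}, hence cl(A)={s, v, q, r}
Orbit (k=closure, c=complement):
  1. A     = {s, v, r}
  2. kA    = {s, v, q, r}
  3. cA    = {t, u, p, q}
  4. ckA   = {t, u, p}
  5. kcA   = {t, u, s, p, v, q, r}
  6. ckcA  = {}
(closed under both — stop)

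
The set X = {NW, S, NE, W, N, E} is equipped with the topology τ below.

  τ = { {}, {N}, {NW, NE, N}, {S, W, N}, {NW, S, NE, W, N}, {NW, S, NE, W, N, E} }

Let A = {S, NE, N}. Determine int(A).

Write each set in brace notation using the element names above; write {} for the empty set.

opens ⊆ A: {}, {N}; union → int = {N}

{N}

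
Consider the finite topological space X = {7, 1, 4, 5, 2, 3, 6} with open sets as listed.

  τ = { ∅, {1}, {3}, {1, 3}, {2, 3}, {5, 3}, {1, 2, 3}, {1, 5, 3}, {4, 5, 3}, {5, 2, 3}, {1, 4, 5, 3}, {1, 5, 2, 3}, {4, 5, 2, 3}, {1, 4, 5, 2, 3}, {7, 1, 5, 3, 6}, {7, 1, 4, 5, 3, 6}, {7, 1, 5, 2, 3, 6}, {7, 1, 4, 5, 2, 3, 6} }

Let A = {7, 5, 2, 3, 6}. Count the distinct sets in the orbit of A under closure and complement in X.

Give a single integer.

8

X∖A={1, 4}, int(X∖A)={1}, hence cl(A)={7, 4, 5, 2, 3, 6}
Orbit (k=closure, c=complement):
  1. A     = {7, 5, 2, 3, 6}
  2. kA    = {7, 4, 5, 2, 3, 6}
  3. cA    = {1, 4}
  4. ckA   = {1}
  5. kcA   = {7, 1, 4, 6}
  6. kckA  = {7, 1, 6}
  7. ckcA  = {5, 2, 3}
  8. ckckA = {4, 5, 2, 3}
(closed under both — stop)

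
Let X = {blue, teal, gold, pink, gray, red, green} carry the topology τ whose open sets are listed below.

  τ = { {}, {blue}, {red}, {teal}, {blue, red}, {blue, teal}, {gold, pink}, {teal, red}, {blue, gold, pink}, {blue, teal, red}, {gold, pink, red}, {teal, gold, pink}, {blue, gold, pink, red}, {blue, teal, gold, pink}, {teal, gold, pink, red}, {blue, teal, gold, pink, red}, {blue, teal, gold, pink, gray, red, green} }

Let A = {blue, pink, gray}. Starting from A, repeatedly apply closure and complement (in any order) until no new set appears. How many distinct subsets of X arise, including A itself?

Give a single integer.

cl via duality: int({teal, gold, red, green}) = {teal, red}, so X∖{teal, red} = {blue, gold, pink, gray, green}
Write k for closure, c for complement:
  1. A     = {blue, pink, gray}
  2. kA    = {blue, gold, pink, gray, green}
  3. cA    = {teal, gold, red, green}
  4. ckA   = {teal, red}
  5. kcA   = {teal, gold, pink, gray, red, green}
  6. kckA  = {teal, gray, red, green}
  7. ckcA  = {blue}
  8. ckckA = {blue, gold, pink}
  9. kckcA = {blue, gray, green}
  10. ckckcA = {teal, gold, pink, red}
applying k or c yields no new set

10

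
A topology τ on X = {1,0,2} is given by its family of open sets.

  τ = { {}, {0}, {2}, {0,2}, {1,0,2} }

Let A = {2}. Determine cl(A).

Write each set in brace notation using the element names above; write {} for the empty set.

{1,2}

X∖A={1,0}, int(X∖A)={0}, hence cl(A)={1,2}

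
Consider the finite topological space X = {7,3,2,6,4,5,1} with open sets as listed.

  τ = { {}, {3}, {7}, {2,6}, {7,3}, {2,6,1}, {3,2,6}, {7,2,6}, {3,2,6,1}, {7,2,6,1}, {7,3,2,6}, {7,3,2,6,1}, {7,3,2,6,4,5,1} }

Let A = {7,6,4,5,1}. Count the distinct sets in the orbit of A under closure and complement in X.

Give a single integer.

10

cl via duality: int({3,2}) = {3}, so X∖{3} = {7,2,6,4,5,1}
Write k for closure, c for complement:
  1. A     = {7,6,4,5,1}
  2. kA    = {7,2,6,4,5,1}
  3. cA    = {3,2}
  4. ckA   = {3}
  5. kcA   = {3,2,6,4,5,1}
  6. kckA  = {3,4,5}
  7. ckcA  = {7}
  8. ckckA = {7,2,6,1}
  9. kckcA = {7,4,5}
  10. ckckcA = {3,2,6,1}
applying k or c yields no new set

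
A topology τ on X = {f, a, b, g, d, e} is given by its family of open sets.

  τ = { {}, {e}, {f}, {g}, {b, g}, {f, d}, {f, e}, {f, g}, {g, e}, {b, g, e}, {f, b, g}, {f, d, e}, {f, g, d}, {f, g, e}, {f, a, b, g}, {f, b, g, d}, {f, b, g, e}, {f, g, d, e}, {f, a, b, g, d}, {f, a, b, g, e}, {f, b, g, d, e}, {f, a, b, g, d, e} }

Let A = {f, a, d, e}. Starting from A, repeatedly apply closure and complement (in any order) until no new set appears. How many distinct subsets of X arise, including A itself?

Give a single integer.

4

X∖A={b, g}, int(X∖A)={b, g}, hence cl(A)={f, a, d, e}
Orbit (k=closure, c=complement):
  1. A     = {f, a, d, e}
  2. cA    = {b, g}
  3. kcA   = {a, b, g}
  4. ckcA  = {f, d, e}
(closed under both — stop)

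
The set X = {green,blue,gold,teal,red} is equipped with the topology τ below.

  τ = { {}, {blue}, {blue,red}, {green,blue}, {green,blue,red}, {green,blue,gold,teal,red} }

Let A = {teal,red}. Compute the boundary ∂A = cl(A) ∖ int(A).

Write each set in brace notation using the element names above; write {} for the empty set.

{gold,teal,red}

open subsets of A: {}; so int(A) = {}
closure: X∖int(X∖A) = X∖{green,blue} = {gold,teal,red}
∂A = {gold,teal,red} minus {} = {gold,teal,red}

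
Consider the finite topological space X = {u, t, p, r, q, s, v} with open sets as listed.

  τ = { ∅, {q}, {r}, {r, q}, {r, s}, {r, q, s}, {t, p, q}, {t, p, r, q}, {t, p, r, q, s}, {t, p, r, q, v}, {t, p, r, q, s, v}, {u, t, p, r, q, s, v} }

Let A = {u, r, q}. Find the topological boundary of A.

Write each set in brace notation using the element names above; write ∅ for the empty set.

open subsets of A: ∅, {q}, {r}, {r, q}; so int(A) = {r, q}
closure: X∖int(X∖A) = X∖∅ = {u, t, p, r, q, s, v}
∂A = {u, t, p, r, q, s, v} minus {r, q} = {u, t, p, s, v}

{u, t, p, s, v}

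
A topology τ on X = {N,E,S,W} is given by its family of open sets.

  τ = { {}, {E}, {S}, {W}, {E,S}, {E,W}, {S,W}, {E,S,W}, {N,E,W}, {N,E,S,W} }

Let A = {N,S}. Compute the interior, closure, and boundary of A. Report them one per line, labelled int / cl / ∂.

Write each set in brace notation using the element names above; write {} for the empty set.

int(A) = {S}
cl(A)  = {N,S}
∂A     = {N}

U open, U⊆A: {}, {S}. int(A) = ⋃ = {S}
X∖A={E,W}, int(X∖A)={E,W}, hence cl(A)={N,S}
∂A: remove int from cl → {N}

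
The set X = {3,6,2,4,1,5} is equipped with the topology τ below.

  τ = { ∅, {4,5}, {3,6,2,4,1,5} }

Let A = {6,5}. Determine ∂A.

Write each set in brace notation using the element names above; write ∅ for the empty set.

{3,6,2,4,1,5}

U open, U⊆A: ∅. int(A) = ⋃ = ∅
X∖A={3,2,4,1}, int(X∖A)=∅, hence cl(A)={3,6,2,4,1,5}
∂A: remove int from cl → {3,6,2,4,1,5}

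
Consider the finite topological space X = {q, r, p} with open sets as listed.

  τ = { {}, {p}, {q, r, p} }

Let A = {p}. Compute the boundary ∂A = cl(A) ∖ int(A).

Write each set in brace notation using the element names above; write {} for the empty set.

open subsets of A: {}, {p}; so int(A) = {p}
closure: X∖int(X∖A) = X∖{} = {q, r, p}
∂A = {q, r, p} minus {p} = {q, r}

{q, r}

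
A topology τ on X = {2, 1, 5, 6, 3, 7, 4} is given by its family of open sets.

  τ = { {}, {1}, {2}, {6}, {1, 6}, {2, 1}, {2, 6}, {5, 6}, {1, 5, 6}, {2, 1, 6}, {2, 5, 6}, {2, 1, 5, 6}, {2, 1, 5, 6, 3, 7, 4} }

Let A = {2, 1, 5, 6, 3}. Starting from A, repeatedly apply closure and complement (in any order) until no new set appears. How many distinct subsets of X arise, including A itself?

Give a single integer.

complement {7, 4}; its interior {}; cl(A) = X∖{} = {2, 1, 5, 6, 3, 7, 4}
With k = closure, c = complement:
  1. A     = {2, 1, 5, 6, 3}
  2. kA    = {2, 1, 5, 6, 3, 7, 4}
  3. cA    = {7, 4}
  4. ckA   = {}
  5. kcA   = {3, 7, 4}
  6. ckcA  = {2, 1, 5, 6}
k, c of each give nothing new

6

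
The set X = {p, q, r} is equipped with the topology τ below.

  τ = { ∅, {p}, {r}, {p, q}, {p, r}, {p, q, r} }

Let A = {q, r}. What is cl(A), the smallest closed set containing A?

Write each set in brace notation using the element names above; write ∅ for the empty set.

{q, r}

cl via duality: int({p}) = {p}, so X∖{p} = {q, r}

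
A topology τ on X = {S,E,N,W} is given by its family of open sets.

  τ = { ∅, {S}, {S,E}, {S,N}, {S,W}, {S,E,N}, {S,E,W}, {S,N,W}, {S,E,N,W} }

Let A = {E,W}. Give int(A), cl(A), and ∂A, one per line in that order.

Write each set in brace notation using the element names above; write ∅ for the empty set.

int(A) = ∅
cl(A)  = {E,W}
∂A     = {E,W}

interior: largest open inside A is ∅ (from ∅)
cl via duality: int({S,N}) = {S,N}, so X∖{S,N} = {E,W}
cl∖int = {E,W}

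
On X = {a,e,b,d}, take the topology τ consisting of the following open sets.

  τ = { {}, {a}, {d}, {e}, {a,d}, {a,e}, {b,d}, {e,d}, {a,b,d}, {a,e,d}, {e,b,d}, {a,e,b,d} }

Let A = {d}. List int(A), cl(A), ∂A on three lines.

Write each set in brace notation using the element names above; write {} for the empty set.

interior: largest open inside A is {d} (from {}, {d})
cl via duality: int({a,e,b}) = {a,e}, so X∖{a,e} = {b,d}
cl∖int = {b}

int(A) = {d}
cl(A)  = {b,d}
∂A     = {b}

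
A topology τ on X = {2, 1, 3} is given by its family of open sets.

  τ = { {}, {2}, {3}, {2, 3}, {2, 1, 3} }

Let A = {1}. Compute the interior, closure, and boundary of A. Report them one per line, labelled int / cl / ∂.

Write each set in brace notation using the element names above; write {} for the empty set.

int(A) = {}
cl(A)  = {1}
∂A     = {1}

open subsets of A: {}; so int(A) = {}
closure: X∖int(X∖A) = X∖{2, 3} = {1}
∂A = {1} minus {} = {1}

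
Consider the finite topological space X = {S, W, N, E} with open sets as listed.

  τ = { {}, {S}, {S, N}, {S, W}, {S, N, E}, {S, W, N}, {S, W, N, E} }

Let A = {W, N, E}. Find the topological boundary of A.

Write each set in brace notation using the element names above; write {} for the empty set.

U open, U⊆A: {}. int(A) = ⋃ = {}
X∖A={S}, int(X∖A)={S}, hence cl(A)={W, N, E}
∂A: remove int from cl → {W, N, E}

{W, N, E}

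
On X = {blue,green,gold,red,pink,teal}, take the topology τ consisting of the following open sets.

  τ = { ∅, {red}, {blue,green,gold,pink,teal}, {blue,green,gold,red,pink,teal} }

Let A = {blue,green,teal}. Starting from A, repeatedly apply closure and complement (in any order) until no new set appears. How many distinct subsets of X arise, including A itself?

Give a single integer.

6

cl via duality: int({gold,red,pink}) = {red}, so X∖{red} = {blue,green,gold,pink,teal}
Write k for closure, c for complement:
  1. A     = {blue,green,teal}
  2. kA    = {blue,green,gold,pink,teal}
  3. cA    = {gold,red,pink}
  4. ckA   = {red}
  5. kcA   = {blue,green,gold,red,pink,teal}
  6. ckcA  = ∅
applying k or c yields no new set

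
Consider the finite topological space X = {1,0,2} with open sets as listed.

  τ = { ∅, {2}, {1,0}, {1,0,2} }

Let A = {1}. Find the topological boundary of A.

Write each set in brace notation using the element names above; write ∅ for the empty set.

opens ⊆ A: ∅; union → int = ∅
complement {0,2}; its interior {2}; cl(A) = X∖{2} = {1,0}
boundary = {1,0} ∖ ∅ = {1,0}

{1,0}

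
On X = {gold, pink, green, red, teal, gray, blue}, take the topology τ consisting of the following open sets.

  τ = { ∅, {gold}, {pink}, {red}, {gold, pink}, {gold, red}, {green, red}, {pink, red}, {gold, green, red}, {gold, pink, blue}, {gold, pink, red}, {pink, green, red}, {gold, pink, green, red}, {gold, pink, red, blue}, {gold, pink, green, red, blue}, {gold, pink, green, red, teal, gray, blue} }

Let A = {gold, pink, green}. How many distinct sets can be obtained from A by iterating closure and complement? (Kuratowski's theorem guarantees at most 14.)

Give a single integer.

10

closure: X∖int(X∖A) = X∖{red} = {gold, pink, green, teal, gray, blue}
Let k=closure and c=complement:
  1. A     = {gold, pink, green}
  2. kA    = {gold, pink, green, teal, gray, blue}
  3. cA    = {red, teal, gray, blue}
  4. ckA   = {red}
  5. kcA   = {green, red, teal, gray, blue}
  6. kckA  = {green, red, teal, gray}
  7. ckcA  = {gold, pink}
  8. ckckA = {gold, pink, blue}
  9. kckcA = {gold, pink, teal, gray, blue}
  10. ckckcA = {green, red}
— saturated at 10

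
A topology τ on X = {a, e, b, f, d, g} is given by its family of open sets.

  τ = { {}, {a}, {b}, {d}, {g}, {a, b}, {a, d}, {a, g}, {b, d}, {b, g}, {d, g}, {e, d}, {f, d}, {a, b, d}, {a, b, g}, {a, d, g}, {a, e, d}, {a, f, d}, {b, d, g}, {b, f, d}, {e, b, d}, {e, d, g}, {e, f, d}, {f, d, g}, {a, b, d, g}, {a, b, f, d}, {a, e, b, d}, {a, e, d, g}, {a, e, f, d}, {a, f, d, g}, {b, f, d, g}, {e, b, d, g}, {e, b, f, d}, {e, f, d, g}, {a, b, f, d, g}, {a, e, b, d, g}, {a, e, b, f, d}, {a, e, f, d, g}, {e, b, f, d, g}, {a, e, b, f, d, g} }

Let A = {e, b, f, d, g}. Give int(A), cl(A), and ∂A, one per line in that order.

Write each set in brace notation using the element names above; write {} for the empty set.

U open, U⊆A: {}, {d}, {b}, {g}, {d, g}, {b, d}, {b, g}, {e, d}, {f, d}, {e, d, g}, {b, d, g}, {b, f, d}, {e, b, d}, {e, f, d}, {f, d, g}, {e, f, d, g}, {e, b, d, g}, {e, b, f, d}, {b, f, d, g}, {e, b, f, d, g}. int(A) = ⋃ = {e, b, f, d, g}
X∖A={a}, int(X∖A)={a}, hence cl(A)={e, b, f, d, g}
∂A: remove int from cl → {}

int(A) = {e, b, f, d, g}
cl(A)  = {e, b, f, d, g}
∂A     = {}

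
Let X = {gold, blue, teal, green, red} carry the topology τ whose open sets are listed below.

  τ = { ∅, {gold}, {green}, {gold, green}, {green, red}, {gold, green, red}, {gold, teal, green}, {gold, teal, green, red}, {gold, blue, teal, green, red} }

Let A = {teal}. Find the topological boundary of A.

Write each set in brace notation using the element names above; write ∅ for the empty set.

U open, U⊆A: ∅. int(A) = ⋃ = ∅
X∖A={gold, blue, green, red}, int(X∖A)={gold, green, red}, hence cl(A)={blue, teal}
∂A: remove int from cl → {blue, teal}

{blue, teal}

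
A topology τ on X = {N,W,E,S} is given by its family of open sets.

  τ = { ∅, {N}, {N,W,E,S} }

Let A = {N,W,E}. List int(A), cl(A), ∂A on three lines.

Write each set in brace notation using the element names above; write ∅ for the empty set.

int(A) = {N}
cl(A)  = {N,W,E,S}
∂A     = {W,E,S}

opens ⊆ A: ∅, {N}; union → int = {N}
complement {S}; its interior ∅; cl(A) = X∖∅ = {N,W,E,S}
boundary = {N,W,E,S} ∖ {N} = {W,E,S}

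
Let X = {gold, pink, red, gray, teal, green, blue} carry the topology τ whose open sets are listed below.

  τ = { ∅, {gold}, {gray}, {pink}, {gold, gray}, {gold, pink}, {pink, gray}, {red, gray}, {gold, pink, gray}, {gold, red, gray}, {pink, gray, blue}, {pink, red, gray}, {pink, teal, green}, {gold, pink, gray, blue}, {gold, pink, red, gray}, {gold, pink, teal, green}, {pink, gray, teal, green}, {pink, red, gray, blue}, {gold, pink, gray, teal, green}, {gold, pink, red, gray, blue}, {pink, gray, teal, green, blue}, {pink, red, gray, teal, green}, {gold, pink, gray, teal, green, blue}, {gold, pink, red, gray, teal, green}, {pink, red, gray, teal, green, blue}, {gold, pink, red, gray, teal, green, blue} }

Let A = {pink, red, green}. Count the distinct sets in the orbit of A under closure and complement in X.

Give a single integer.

10

complement {gold, gray, teal, blue}; its interior {gold, gray}; cl(A) = X∖{gold, gray} = {pink, red, teal, green, blue}
With k = closure, c = complement:
  1. A     = {pink, red, green}
  2. kA    = {pink, red, teal, green, blue}
  3. cA    = {gold, gray, teal, blue}
  4. ckA   = {gold, gray}
  5. kcA   = {gold, red, gray, teal, green, blue}
  6. kckA  = {gold, red, gray, blue}
  7. ckcA  = {pink}
  8. ckckA = {pink, teal, green}
  9. kckcA = {pink, teal, green, blue}
  10. ckckcA = {gold, red, gray}
k, c of each give nothing new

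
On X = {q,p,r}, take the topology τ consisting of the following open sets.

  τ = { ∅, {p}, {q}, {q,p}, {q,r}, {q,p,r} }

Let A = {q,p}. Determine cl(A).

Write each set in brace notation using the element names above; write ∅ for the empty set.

cl via duality: int({r}) = ∅, so X∖∅ = {q,p,r}

{q,p,r}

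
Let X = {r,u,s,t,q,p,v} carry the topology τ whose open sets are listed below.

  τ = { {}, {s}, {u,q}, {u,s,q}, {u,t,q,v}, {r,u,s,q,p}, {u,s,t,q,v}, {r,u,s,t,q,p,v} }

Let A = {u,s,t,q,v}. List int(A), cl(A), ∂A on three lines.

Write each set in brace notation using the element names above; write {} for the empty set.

int(A) = {u,s,t,q,v}
cl(A)  = {r,u,s,t,q,p,v}
∂A     = {r,p}

opens ⊆ A: {}, {s}, {u,q}, {u,s,q}, {u,t,q,v}, {u,s,t,q,v}; union → int = {u,s,t,q,v}
complement {r,p}; its interior {}; cl(A) = X∖{} = {r,u,s,t,q,p,v}
boundary = {r,u,s,t,q,p,v} ∖ {u,s,t,q,v} = {r,p}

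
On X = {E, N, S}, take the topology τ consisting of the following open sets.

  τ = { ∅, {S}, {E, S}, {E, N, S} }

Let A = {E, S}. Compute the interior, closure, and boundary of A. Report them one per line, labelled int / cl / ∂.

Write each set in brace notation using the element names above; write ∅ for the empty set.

int(A) = {E, S}
cl(A)  = {E, N, S}
∂A     = {N}

interior: largest open inside A is {E, S} (from ∅, {S}, {E, S})
cl via duality: int({N}) = ∅, so X∖∅ = {E, N, S}
cl∖int = {N}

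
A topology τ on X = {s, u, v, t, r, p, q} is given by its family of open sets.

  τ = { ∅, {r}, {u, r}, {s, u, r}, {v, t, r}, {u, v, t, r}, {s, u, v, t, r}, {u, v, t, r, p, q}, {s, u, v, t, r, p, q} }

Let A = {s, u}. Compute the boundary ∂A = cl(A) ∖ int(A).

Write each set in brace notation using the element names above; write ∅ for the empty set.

{s, u, p, q}

open subsets of A: ∅; so int(A) = ∅
closure: X∖int(X∖A) = X∖{v, t, r} = {s, u, p, q}
∂A = {s, u, p, q} minus ∅ = {s, u, p, q}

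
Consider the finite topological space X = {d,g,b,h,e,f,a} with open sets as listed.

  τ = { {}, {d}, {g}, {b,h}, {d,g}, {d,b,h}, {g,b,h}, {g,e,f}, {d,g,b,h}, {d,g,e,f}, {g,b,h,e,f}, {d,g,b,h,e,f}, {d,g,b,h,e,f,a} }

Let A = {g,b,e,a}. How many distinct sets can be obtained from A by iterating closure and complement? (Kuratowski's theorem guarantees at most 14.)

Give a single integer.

12

cl via duality: int({d,h,f}) = {d}, so X∖{d} = {g,b,h,e,f,a}
Write k for closure, c for complement:
  1. A     = {g,b,e,a}
  2. kA    = {g,b,h,e,f,a}
  3. cA    = {d,h,f}
  4. ckA   = {d}
  5. kcA   = {d,b,h,e,f,a}
  6. kckA  = {d,a}
  7. ckcA  = {g}
  8. ckckA = {g,b,h,e,f}
  9. kckcA = {g,e,f,a}
  10. ckckcA = {d,b,h}
  11. kckckcA = {d,b,h,a}
  12. ckckckcA = {g,e,f}
applying k or c yields no new set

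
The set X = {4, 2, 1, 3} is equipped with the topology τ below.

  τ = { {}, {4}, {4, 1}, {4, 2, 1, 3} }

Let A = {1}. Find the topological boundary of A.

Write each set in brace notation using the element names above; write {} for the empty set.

interior: largest open inside A is {} (from {})
cl via duality: int({4, 2, 3}) = {4}, so X∖{4} = {2, 1, 3}
cl∖int = {2, 1, 3}

{2, 1, 3}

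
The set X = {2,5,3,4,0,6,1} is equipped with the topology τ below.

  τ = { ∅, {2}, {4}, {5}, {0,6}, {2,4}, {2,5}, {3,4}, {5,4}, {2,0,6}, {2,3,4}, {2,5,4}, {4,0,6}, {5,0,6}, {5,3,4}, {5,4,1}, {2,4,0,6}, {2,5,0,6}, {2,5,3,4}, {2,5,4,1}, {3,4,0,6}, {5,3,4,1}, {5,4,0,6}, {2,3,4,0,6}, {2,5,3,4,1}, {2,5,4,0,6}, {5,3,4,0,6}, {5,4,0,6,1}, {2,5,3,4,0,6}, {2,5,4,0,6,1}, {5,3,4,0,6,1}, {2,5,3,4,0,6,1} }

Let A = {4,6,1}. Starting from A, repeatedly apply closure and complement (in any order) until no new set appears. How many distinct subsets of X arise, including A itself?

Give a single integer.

cl via duality: int({2,5,3,0}) = {2,5}, so X∖{2,5} = {3,4,0,6,1}
Write k for closure, c for complement:
  1. A     = {4,6,1}
  2. kA    = {3,4,0,6,1}
  3. cA    = {2,5,3,0}
  4. ckA   = {2,5}
  5. kcA   = {2,5,3,0,6,1}
  6. kckA  = {2,5,1}
  7. ckcA  = {4}
  8. ckckA = {3,4,0,6}
  9. kckcA = {3,4,1}
  10. ckckcA = {2,5,0,6}
  11. kckckcA = {2,5,0,6,1}
  12. ckckckcA = {3,4}
applying k or c yields no new set

12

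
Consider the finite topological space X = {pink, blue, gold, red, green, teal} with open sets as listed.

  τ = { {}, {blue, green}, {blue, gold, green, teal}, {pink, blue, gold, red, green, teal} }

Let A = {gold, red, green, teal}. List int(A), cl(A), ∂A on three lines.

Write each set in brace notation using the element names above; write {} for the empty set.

U open, U⊆A: {}. int(A) = ⋃ = {}
X∖A={pink, blue}, int(X∖A)={}, hence cl(A)={pink, blue, gold, red, green, teal}
∂A: remove int from cl → {pink, blue, gold, red, green, teal}

int(A) = {}
cl(A)  = {pink, blue, gold, red, green, teal}
∂A     = {pink, blue, gold, red, green, teal}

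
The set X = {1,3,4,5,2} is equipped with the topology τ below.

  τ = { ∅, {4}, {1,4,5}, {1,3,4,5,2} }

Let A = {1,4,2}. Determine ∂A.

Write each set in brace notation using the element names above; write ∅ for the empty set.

open subsets of A: ∅, {4}; so int(A) = {4}
closure: X∖int(X∖A) = X∖∅ = {1,3,4,5,2}
∂A = {1,3,4,5,2} minus {4} = {1,3,5,2}

{1,3,5,2}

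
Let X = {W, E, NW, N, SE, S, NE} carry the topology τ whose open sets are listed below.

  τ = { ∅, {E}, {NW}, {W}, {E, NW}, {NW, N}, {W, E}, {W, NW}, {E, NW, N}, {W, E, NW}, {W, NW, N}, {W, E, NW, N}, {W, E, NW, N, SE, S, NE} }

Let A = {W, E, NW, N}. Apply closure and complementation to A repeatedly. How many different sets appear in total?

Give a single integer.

cl via duality: int({SE, S, NE}) = ∅, so X∖∅ = {W, E, NW, N, SE, S, NE}
Write k for closure, c for complement:
  1. A     = {W, E, NW, N}
  2. kA    = {W, E, NW, N, SE, S, NE}
  3. cA    = {SE, S, NE}
  4. ckA   = ∅
applying k or c yields no new set

4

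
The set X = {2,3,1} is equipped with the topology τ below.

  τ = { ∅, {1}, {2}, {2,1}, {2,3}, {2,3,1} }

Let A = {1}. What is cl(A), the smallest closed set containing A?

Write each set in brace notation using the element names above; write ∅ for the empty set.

complement {2,3}; its interior {2,3}; cl(A) = X∖{2,3} = {1}

{1}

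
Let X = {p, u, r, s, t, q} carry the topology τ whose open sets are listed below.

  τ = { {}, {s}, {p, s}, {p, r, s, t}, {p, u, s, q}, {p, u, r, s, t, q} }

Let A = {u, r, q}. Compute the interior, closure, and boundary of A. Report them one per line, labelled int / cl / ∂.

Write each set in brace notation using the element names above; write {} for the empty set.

int(A) = {}
cl(A)  = {u, r, t, q}
∂A     = {u, r, t, q}

opens ⊆ A: {}; union → int = {}
complement {p, s, t}; its interior {p, s}; cl(A) = X∖{p, s} = {u, r, t, q}
boundary = {u, r, t, q} ∖ {} = {u, r, t, q}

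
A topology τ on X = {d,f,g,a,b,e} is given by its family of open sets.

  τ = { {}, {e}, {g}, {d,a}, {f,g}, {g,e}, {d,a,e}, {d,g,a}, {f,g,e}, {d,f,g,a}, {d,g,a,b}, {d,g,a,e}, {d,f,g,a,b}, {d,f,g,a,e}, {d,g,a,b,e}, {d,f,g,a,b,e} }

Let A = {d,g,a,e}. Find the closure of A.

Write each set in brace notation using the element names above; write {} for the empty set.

X∖A={f,b}, int(X∖A)={}, hence cl(A)={d,f,g,a,b,e}

{d,f,g,a,b,e}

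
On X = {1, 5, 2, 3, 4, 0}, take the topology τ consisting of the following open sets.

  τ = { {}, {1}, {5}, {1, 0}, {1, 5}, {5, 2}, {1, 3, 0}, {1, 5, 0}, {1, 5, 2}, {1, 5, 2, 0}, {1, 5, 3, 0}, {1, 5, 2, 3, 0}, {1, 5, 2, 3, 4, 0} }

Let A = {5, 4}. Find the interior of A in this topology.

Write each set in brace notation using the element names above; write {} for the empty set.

opens ⊆ A: {}, {5}; union → int = {5}

{5}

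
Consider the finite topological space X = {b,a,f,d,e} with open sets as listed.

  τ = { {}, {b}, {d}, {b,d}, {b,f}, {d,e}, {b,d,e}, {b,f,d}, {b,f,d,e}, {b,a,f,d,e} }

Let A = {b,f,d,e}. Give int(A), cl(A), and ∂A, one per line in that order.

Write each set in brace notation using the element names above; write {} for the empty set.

U open, U⊆A: {}, {b}, {d}, {d,e}, {b,f}, {b,d}, {b,d,e}, {b,f,d}, {b,f,d,e}. int(A) = ⋃ = {b,f,d,e}
X∖A={a}, int(X∖A)={}, hence cl(A)={b,a,f,d,e}
∂A: remove int from cl → {a}

int(A) = {b,f,d,e}
cl(A)  = {b,a,f,d,e}
∂A     = {a}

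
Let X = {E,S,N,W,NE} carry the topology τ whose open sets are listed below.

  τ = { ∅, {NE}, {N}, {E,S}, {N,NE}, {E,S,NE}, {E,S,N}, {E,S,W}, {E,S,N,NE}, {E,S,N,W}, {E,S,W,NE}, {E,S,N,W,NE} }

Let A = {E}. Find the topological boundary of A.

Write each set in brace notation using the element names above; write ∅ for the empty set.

{E,S,W}

interior: largest open inside A is ∅ (from ∅)
cl via duality: int({S,N,W,NE}) = {N,NE}, so X∖{N,NE} = {E,S,W}
cl∖int = {E,S,W}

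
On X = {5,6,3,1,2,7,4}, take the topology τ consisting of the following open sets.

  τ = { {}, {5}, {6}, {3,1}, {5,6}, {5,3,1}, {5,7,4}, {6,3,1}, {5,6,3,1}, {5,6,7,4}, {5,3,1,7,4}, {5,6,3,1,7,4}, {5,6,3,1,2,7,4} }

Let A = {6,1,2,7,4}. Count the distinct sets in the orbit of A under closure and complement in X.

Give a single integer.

cl via duality: int({5,3}) = {5}, so X∖{5} = {6,3,1,2,7,4}
Write k for closure, c for complement:
  1. A     = {6,1,2,7,4}
  2. kA    = {6,3,1,2,7,4}
  3. cA    = {5,3}
  4. ckA   = {5}
  5. kcA   = {5,3,1,2,7,4}
  6. kckA  = {5,2,7,4}
  7. ckcA  = {6}
  8. ckckA = {6,3,1}
  9. kckcA = {6,2}
  10. kckckA = {6,3,1,2}
  11. ckckcA = {5,3,1,7,4}
  12. ckckckA = {5,7,4}
applying k or c yields no new set

12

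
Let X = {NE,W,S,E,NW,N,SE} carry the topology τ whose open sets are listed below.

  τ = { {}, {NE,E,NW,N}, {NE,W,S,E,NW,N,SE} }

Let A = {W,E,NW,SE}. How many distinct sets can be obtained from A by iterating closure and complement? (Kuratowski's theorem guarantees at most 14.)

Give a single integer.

complement {NE,S,N}; its interior {}; cl(A) = X∖{} = {NE,W,S,E,NW,N,SE}
With k = closure, c = complement:
  1. A     = {W,E,NW,SE}
  2. kA    = {NE,W,S,E,NW,N,SE}
  3. cA    = {NE,S,N}
  4. ckA   = {}
k, c of each give nothing new

4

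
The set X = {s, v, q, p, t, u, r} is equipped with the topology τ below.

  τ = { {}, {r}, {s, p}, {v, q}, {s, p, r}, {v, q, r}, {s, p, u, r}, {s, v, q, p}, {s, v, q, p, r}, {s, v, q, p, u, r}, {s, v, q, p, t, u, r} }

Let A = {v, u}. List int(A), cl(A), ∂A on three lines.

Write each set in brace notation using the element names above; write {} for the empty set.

int(A) = {}
cl(A)  = {v, q, t, u}
∂A     = {v, q, t, u}

U open, U⊆A: {}. int(A) = ⋃ = {}
X∖A={s, q, p, t, r}, int(X∖A)={s, p, r}, hence cl(A)={v, q, t, u}
∂A: remove int from cl → {v, q, t, u}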